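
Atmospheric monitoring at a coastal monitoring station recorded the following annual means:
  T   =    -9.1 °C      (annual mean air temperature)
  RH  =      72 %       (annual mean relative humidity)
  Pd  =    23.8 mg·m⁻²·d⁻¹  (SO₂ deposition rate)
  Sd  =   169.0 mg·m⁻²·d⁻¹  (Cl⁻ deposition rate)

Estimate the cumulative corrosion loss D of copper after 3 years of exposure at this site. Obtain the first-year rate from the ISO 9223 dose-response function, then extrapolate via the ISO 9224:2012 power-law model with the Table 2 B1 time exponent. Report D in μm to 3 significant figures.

D(3) = 0.887 μm

copper: f(T) = +0.126·(T−10) [T≤10 °C] = -2.4066
  SO₂ term: 0.0053·23.8^0.26·exp(0.059·72-2.4066) = 0.07619
  Cl⁻ term: 0.01025·169.0^0.27·exp(0.036·72+0.049·-9.1) = 0.3502
  r_corr = 0.07619 + 0.3502 = 0.4264 μm/a
Power-law: D(3) = r_corr · 3^0.667
  D(3) = 0.4264 × 3^0.667 = 0.4264 × 2.081 = 0.8872 μm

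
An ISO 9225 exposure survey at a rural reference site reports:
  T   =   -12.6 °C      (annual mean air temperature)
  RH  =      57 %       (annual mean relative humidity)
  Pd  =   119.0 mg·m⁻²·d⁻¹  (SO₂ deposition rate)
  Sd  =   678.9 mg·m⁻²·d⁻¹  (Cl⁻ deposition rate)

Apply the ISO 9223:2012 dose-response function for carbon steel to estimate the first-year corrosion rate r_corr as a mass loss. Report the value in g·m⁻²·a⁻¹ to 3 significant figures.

carbon steel: temperature factor f = +0.150·(-22.6) = -3.3900
  Pd branch = 1.77·Pd^0.52·e^(0.02·RH+f) = 2.239 μm/a
  Cl⁻ term: 0.102·678.9^0.62·exp(0.033·57+0.04·-12.6) = 23.03
  r_corr = 2.239 + 23.03 = 25.27 μm/a
Convert to mass loss: 25.27 μm/a × 7.85 g/cm³ = 198.4 g·m⁻²·a⁻¹

r_corr = 198 g·m⁻²·a⁻¹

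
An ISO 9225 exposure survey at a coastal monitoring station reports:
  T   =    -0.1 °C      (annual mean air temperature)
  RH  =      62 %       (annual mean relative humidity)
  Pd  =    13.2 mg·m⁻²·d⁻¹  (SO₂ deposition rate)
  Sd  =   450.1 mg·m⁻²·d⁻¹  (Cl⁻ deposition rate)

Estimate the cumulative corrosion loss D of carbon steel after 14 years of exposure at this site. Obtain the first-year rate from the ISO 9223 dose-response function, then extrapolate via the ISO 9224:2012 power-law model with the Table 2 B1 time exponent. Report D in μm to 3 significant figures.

D(14) = 158 μm

carbon steel: temperature factor f = +0.150·(-10.1) = -1.5150
  Pd branch = 1.77·Pd^0.52·e^(0.02·RH+f) = 5.143 μm/a
  Sd branch = 0.102·Sd^0.62·e^(0.033·RH+0.04·T) = 34.71 μm/a
  r_corr = 5.143 + 34.71 = 39.86 μm/a
Power-law: D(14) = r_corr · 14^0.523
  D(14) = 39.86 × 14^0.523 = 39.86 × 3.976 = 158.5 μm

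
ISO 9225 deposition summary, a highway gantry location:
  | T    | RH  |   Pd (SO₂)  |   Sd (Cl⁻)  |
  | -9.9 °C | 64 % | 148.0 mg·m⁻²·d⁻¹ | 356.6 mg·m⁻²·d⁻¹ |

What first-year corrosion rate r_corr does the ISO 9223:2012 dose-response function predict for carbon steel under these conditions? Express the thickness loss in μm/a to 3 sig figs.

carbon steel: T≤10 °C ⇒ hinge +0.150·(-9.9−10) = -2.9850
  sulphur-dioxide contribution → 4.326 μm/a
  chloride contribution → 21.69 μm/a
  total first-year rate 26.01 μm/a

r_corr = 26.0 μm/a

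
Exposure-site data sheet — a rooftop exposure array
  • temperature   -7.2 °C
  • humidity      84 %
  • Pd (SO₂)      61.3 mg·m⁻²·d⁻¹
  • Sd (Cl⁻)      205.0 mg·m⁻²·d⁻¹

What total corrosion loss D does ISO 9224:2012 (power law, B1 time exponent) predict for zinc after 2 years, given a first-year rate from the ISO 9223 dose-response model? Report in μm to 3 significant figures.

zinc: T≤10 °C ⇒ hinge +0.038·(-7.2−10) = -0.6536
  Pd branch = 0.0129·Pd^0.44·e^(0.046·RH+f) = 1.956 μm/a
  Sd branch = 0.0175·Sd^0.57·e^(0.008·RH+0.085·T) = 0.3862 μm/a
  r_corr = 1.956 + 0.3862 = 2.342 μm/a
ISO 9224: D(t) = r_corr · t^b with b = 0.813 (zinc, B1)
  D(2) = 2.342 × 2^0.813 = 2.342 × 1.757 = 4.115 μm

D(2) = 4.11 μm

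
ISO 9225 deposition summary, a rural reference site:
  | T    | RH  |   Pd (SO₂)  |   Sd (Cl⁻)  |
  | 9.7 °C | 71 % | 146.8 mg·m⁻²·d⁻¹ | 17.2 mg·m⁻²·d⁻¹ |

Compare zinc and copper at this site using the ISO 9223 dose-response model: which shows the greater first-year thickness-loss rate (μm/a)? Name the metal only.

zinc

zinc: temperature factor f = +0.038·(-0.3) = -0.0114
  SO₂ term: 0.0129·146.8^0.44·exp(0.046·71-0.0114) = 3.002
  Cl⁻ term: 0.0175·17.2^0.57·exp(0.008·71+0.085·9.7) = 0.3565
  r_corr = 3.002 + 0.3565 = 3.358 μm/a
copper: f(T) = +0.126·(T−10) [T≤10 °C] = -0.0378
  Pd branch = 0.0053·Pd^0.26·e^(0.059·RH+f) = 1.232 μm/a
  Cl⁻ term: 0.01025·17.2^0.27·exp(0.036·71+0.049·9.7) = 0.4579
  r_corr = 1.232 + 0.4579 = 1.69 μm/a
Ordering by μm/a: zinc (3.36) > copper (1.69)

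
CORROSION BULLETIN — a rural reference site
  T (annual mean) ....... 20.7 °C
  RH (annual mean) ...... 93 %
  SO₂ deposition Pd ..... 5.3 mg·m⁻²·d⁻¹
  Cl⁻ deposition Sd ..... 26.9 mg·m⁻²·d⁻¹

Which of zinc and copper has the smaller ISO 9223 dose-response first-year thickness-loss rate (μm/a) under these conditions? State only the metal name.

zinc

zinc: temperature factor f = -0.071·(10.7) = -0.7597
  Pd branch = 0.0129·Pd^0.44·e^(0.046·RH+f) = 0.9063 μm/a
  Cl⁻ term: 0.0175·26.9^0.57·exp(0.008·93+0.085·20.7) = 1.397
  r_corr = 0.9063 + 1.397 = 2.303 μm/a
copper: f(T) = -0.080·(T−10) [T>10 °C] = -0.8560
  SO₂ term: 0.0053·5.3^0.26·exp(0.059·93-0.8560) = 0.8391
  Sd branch = 0.01025·Sd^0.27·e^(0.036·RH+0.049·T) = 1.956 μm/a
  sum: 0.8391 + 1.956 → r_corr = 2.795 μm/a
Ordering by μm/a: copper (2.79) > zinc (2.3)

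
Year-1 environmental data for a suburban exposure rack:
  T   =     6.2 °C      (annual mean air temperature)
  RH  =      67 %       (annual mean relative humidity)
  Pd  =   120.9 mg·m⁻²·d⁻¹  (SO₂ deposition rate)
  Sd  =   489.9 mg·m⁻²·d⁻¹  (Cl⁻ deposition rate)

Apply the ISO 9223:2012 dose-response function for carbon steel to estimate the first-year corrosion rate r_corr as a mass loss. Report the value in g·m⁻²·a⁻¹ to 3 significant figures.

r_corr = 799 g·m⁻²·a⁻¹

carbon steel: f(T) = +0.150·(T−10) [T≤10 °C] = -0.5700
  Pd branch = 1.77·Pd^0.52·e^(0.02·RH+f) = 46.26 μm/a
  Cl⁻ term: 0.102·489.9^0.62·exp(0.033·67+0.04·6.2) = 55.51
  r_corr = 46.26 + 55.51 = 101.8 μm/a
Convert to mass loss: 101.8 μm/a × 7.85 g/cm³ = 799 g·m⁻²·a⁻¹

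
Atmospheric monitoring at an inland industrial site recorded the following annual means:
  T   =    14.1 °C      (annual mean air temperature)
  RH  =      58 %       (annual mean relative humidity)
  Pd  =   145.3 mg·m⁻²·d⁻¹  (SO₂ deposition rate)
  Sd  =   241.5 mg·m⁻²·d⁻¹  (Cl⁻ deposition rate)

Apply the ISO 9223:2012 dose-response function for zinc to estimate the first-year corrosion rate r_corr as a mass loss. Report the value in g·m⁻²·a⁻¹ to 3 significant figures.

zinc: temperature factor f = -0.071·(4.1) = -0.2911
  SO₂ term: 0.0129·145.3^0.44·exp(0.046·58-0.2911) = 1.242
  Cl⁻ term: 0.0175·241.5^0.57·exp(0.008·58+0.085·14.1) = 2.105
  r_corr = 1.242 + 2.105 = 3.348 μm/a
Convert to mass loss: 3.348 μm/a × 7.14 g/cm³ = 23.9 g·m⁻²·a⁻¹

r_corr = 23.9 g·m⁻²·a⁻¹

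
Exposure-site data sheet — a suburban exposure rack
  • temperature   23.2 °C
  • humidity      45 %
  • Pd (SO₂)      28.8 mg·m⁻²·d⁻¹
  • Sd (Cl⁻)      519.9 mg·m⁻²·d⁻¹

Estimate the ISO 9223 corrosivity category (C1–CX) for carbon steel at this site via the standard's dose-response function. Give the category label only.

C4

carbon steel: T>10 °C ⇒ hinge -0.054·(23.2−10) = -0.7128
  Pd branch = 1.77·Pd^0.52·e^(0.02·RH+f) = 12.25 μm/a
  Sd branch = 0.102·Sd^0.62·e^(0.033·RH+0.04·T) = 55.01 μm/a
  r_corr = 12.25 + 55.01 = 67.26 μm/a
ISO 9223 Table 2 (carbon steel): 50 < 67.3 ≤ 80 μm/a ⇒ C4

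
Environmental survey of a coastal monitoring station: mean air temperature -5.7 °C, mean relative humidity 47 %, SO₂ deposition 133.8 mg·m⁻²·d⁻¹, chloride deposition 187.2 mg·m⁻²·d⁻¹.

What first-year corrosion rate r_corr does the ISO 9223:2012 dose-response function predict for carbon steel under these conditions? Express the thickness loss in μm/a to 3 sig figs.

r_corr = 15.3 μm/a

carbon steel: f(T) = +0.150·(T−10) [T≤10 °C] = -2.3550
  SO₂ term: 1.77·133.8^0.52·exp(0.02·47-2.3550) = 5.485
  Cl⁻ term: 0.102·187.2^0.62·exp(0.033·47+0.04·-5.7) = 9.818
  sum: 5.485 + 9.818 → r_corr = 15.3 μm/a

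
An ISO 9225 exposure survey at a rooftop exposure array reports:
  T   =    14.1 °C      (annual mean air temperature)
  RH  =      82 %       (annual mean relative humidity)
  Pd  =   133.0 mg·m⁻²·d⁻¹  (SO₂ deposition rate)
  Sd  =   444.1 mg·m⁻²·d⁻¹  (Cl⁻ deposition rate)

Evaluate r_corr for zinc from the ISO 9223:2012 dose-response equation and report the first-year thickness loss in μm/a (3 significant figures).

r_corr = 7.21 μm/a

zinc: T>10 °C ⇒ hinge -0.071·(14.1−10) = -0.2911
  SO₂ term: 0.0129·133.0^0.44·exp(0.046·82-0.2911) = 3.604
  Cl⁻ term: 0.0175·444.1^0.57·exp(0.008·82+0.085·14.1) = 3.61
  sum: 3.604 + 3.61 → r_corr = 7.214 μm/a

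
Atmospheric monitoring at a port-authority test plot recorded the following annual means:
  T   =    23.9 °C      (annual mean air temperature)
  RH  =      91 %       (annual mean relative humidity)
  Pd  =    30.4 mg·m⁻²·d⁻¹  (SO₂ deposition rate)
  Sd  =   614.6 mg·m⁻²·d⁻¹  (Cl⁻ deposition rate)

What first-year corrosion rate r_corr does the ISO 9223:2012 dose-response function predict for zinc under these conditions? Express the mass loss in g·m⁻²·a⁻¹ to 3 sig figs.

r_corr = 86.8 g·m⁻²·a⁻¹

zinc: temperature factor f = -0.071·(13.9) = -0.9869
  sulphur-dioxide contribution → 1.42 μm/a
  chloride contribution → 10.74 μm/a
  ⇒ r_corr(zinc) = 12.16 μm/a
Convert to mass loss: 12.16 μm/a × 7.14 g/cm³ = 86.82 g·m⁻²·a⁻¹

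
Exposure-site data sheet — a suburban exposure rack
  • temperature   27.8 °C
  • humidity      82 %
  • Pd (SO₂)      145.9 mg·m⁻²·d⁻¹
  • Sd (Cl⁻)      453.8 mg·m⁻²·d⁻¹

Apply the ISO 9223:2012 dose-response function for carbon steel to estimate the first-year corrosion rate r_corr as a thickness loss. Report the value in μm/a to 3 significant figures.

carbon steel: f(T) = -0.054·(T−10) [T>10 °C] = -0.9612
  SO₂ term: 1.77·145.9^0.52·exp(0.02·82-0.9612) = 46.57
  Cl⁻ term: 0.102·453.8^0.62·exp(0.033·82+0.04·27.8) = 206.1
  sum: 46.57 + 206.1 → r_corr = 252.6 μm/a

r_corr = 253 μm/a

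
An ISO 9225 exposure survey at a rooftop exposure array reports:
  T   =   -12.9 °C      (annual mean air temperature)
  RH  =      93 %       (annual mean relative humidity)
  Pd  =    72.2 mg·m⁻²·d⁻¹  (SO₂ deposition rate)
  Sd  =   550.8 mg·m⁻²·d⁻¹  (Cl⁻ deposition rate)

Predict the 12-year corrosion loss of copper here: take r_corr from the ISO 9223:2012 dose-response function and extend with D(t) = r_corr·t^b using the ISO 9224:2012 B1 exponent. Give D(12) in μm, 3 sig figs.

copper: T≤10 °C ⇒ hinge +0.126·(-12.9−10) = -2.8854
  sulphur-dioxide contribution → 0.2174 μm/a
  chloride contribution → 0.8517 μm/a
  ⇒ r_corr(copper) = 1.069 μm/a
ISO 9224: D(t) = r_corr · t^b with b = 0.667 (copper, B1)
  D(12) = 1.069 × 12^0.667 = 1.069 × 5.246 = 5.609 μm

D(12) = 5.61 μm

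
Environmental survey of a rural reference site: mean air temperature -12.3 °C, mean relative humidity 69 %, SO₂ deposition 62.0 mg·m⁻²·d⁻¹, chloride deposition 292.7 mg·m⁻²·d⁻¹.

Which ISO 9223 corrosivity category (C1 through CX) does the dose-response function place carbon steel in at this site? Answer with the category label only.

carbon steel: T≤10 °C ⇒ hinge +0.150·(-12.3−10) = -3.3450
  SO₂ term: 1.77·62.0^0.52·exp(0.02·69-3.3450) = 2.121
  Sd branch = 0.102·Sd^0.62·e^(0.033·RH+0.04·T) = 20.56 μm/a
  r_corr = 2.121 + 20.56 = 22.68 μm/a
22.7 μm/a falls in (1.3, 25] for carbon steel → category C2

C2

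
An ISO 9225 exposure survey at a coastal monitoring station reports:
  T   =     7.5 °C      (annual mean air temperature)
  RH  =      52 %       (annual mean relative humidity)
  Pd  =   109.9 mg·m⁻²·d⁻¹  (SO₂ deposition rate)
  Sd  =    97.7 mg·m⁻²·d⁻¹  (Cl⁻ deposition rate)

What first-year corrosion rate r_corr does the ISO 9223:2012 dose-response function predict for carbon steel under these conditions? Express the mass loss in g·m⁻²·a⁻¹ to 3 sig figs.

carbon steel: T≤10 °C ⇒ hinge +0.150·(7.5−10) = -0.3750
  Pd branch = 1.77·Pd^0.52·e^(0.02·RH+f) = 39.64 μm/a
  Sd branch = 0.102·Sd^0.62·e^(0.033·RH+0.04·T) = 13.12 μm/a
  r_corr = 39.64 + 13.12 = 52.75 μm/a
Convert to mass loss: 52.75 μm/a × 7.85 g/cm³ = 414.1 g·m⁻²·a⁻¹

r_corr = 414 g·m⁻²·a⁻¹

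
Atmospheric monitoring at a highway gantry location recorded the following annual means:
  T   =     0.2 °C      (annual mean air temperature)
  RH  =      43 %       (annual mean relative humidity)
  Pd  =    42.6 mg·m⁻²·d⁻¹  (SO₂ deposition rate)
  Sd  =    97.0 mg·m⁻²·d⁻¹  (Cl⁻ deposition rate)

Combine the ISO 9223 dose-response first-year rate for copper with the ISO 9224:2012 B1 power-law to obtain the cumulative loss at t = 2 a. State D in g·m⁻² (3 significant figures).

copper: T≤10 °C ⇒ hinge +0.126·(0.2−10) = -1.2348
  SO₂ term: 0.0053·42.6^0.26·exp(0.059·43-1.2348) = 0.0517
  Sd branch = 0.01025·Sd^0.27·e^(0.036·RH+0.049·T) = 0.1674 μm/a
  sum: 0.0517 + 0.1674 → r_corr = 0.2191 μm/a
Power-law: D(2) = r_corr · 2^0.667
  D(2) = 0.2191 × 2^0.667 = 0.2191 × 1.588 = 0.3478 μm
  Mass loss = 0.3478 μm × 8.96 g/cm³ = 3.117 g·m⁻²

D(2) = 3.12 g·m⁻²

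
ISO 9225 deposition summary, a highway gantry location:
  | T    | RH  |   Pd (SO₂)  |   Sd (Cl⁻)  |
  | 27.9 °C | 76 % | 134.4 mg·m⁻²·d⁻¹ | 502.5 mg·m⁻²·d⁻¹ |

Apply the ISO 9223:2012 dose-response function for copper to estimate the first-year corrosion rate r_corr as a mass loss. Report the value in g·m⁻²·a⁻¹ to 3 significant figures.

r_corr = 33.4 g·m⁻²·a⁻¹

copper: f(T) = -0.080·(T−10) [T>10 °C] = -1.4320
  SO₂ term: 0.0053·134.4^0.26·exp(0.059·76-1.4320) = 0.401
  Sd branch = 0.01025·Sd^0.27·e^(0.036·RH+0.049·T) = 3.326 μm/a
  r_corr = 0.401 + 3.326 = 3.727 μm/a
Convert to mass loss: 3.727 μm/a × 8.96 g/cm³ = 33.4 g·m⁻²·a⁻¹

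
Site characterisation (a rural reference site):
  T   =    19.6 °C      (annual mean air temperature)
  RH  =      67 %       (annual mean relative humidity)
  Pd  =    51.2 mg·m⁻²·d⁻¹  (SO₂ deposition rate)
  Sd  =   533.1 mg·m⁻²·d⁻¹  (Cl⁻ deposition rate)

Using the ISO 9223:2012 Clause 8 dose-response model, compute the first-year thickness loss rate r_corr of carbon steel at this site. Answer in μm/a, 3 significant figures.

r_corr = 131 μm/a

carbon steel: T>10 °C ⇒ hinge -0.054·(19.6−10) = -0.5184
  SO₂ term: 1.77·51.2^0.52·exp(0.02·67-0.5184) = 31.16
  Cl⁻ term: 0.102·533.1^0.62·exp(0.033·67+0.04·19.6) = 99.98
  sum: 31.16 + 99.98 → r_corr = 131.1 μm/a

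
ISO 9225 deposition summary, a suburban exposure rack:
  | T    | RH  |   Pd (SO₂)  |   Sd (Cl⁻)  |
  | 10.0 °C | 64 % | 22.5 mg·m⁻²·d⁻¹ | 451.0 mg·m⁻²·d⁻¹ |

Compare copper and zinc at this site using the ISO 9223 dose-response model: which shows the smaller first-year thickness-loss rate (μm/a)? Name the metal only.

copper: f(T) = +0.126·(T−10) [T≤10 °C] = +0.0000
  SO₂ term: 0.0053·22.5^0.26·exp(0.059·64+0.0000) = 0.5197
  Sd branch = 0.01025·Sd^0.27·e^(0.036·RH+0.049·T) = 0.8725 μm/a
  r_corr = 0.5197 + 0.8725 = 1.392 μm/a
zinc: T≤10 °C ⇒ hinge +0.038·(10.0−10) = +0.0000
  Pd branch = 0.0129·Pd^0.44·e^(0.046·RH+f) = 0.9641 μm/a
  Cl⁻ term: 0.0175·451.0^0.57·exp(0.008·64+0.085·10.0) = 2.226
  r_corr = 0.9641 + 2.226 = 3.19 μm/a
Ordering by μm/a: zinc (3.19) > copper (1.39)

copper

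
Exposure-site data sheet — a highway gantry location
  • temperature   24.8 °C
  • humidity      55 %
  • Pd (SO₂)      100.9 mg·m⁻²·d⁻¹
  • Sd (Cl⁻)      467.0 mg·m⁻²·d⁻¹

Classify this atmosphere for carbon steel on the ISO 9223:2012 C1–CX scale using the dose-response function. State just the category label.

carbon steel: temperature factor f = -0.054·(14.8) = -0.7992
  sulphur-dioxide contribution → 26.34 μm/a
  chloride contribution → 76.32 μm/a
  ⇒ r_corr(carbon steel) = 102.7 μm/a
103 μm/a falls in (80, 200] for carbon steel → category C5

C5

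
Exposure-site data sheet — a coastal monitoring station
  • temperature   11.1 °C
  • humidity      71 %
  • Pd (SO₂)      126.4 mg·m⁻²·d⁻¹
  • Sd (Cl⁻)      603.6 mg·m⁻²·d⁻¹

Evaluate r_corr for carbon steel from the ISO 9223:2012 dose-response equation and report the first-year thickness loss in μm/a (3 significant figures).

r_corr = 173 μm/a

carbon steel: f(T) = -0.054·(T−10) [T>10 °C] = -0.0594
  Pd branch = 1.77·Pd^0.52·e^(0.02·RH+f) = 85.46 μm/a
  Sd branch = 0.102·Sd^0.62·e^(0.033·RH+0.04·T) = 87.71 μm/a
  r_corr = 85.46 + 87.71 = 173.2 μm/a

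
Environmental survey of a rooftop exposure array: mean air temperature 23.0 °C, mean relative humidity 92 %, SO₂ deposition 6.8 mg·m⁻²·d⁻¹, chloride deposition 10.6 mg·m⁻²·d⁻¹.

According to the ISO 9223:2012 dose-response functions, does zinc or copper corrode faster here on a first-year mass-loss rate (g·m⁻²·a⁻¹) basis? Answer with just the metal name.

copper

zinc: temperature factor f = -0.071·(13.0) = -0.9230
  SO₂ term: 0.0129·6.8^0.44·exp(0.046·92-0.9230) = 0.8203
  Cl⁻ term: 0.0175·10.6^0.57·exp(0.008·92+0.085·23.0) = 0.9912
  sum: 0.8203 + 0.9912 → r_corr = 1.811 μm/a
  mass loss = 1.811 μm/a × 7.14 g/cm³ = 12.93 g·m⁻²·a⁻¹
copper: T>10 °C ⇒ hinge -0.080·(23.0−10) = -1.0400
  Pd branch = 0.0053·Pd^0.26·e^(0.059·RH+f) = 0.7021 μm/a
  Cl⁻ term: 0.01025·10.6^0.27·exp(0.036·92+0.049·23.0) = 1.642
  r_corr = 0.7021 + 1.642 = 2.344 μm/a
  mass loss = 2.344 μm/a × 8.96 g/cm³ = 21 g·m⁻²·a⁻¹
Ordering by g·m⁻²·a⁻¹: copper (21) > zinc (12.9)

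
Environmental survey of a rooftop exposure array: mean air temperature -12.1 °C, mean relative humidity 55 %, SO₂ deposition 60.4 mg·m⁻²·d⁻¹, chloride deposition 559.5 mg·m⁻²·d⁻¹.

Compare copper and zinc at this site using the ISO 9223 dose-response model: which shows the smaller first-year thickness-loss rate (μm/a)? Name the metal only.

copper: f(T) = +0.126·(T−10) [T≤10 °C] = -2.7846
  SO₂ term: 0.0053·60.4^0.26·exp(0.059·55-2.7846) = 0.02439
  Sd branch = 0.01025·Sd^0.27·e^(0.036·RH+0.049·T) = 0.2265 μm/a
  r_corr = 0.02439 + 0.2265 = 0.2509 μm/a
zinc: f(T) = +0.038·(T−10) [T≤10 °C] = -0.8398
  SO₂ term: 0.0129·60.4^0.44·exp(0.046·55-0.8398) = 0.4249
  Cl⁻ term: 0.0175·559.5^0.57·exp(0.008·55+0.085·-12.1) = 0.3579
  sum: 0.4249 + 0.3579 → r_corr = 0.7828 μm/a
Ordering by μm/a: zinc (0.783) > copper (0.251)

copper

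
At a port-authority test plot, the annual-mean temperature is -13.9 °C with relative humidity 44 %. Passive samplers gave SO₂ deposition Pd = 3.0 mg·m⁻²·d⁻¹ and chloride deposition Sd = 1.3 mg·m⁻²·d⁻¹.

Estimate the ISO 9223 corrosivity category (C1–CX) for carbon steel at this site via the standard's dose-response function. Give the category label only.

carbon steel: f(T) = +0.150·(T−10) [T≤10 °C] = -3.5850
  sulphur-dioxide contribution → 0.2096 μm/a
  chloride contribution → 0.294 μm/a
  ⇒ r_corr(carbon steel) = 0.5036 μm/a
ISO 9223 Table 2 (carbon steel): 0 < 0.504 ≤ 1.3 μm/a ⇒ C1

C1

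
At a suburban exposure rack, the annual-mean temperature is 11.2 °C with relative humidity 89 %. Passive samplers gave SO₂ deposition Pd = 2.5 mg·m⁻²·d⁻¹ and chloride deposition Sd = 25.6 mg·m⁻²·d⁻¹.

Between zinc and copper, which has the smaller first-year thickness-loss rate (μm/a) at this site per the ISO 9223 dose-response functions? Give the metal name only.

zinc

zinc: T>10 °C ⇒ hinge -0.071·(11.2−10) = -0.0852
  Pd branch = 0.0129·Pd^0.44·e^(0.046·RH+f) = 1.063 μm/a
  Cl⁻ term: 0.0175·25.6^0.57·exp(0.008·89+0.085·11.2) = 0.5867
  sum: 1.063 + 0.5867 → r_corr = 1.65 μm/a
copper: f(T) = -0.080·(T−10) [T>10 °C] = -0.0960
  Pd branch = 0.0053·Pd^0.26·e^(0.059·RH+f) = 1.166 μm/a
  Cl⁻ term: 0.01025·25.6^0.27·exp(0.036·89+0.049·11.2) = 1.049
  r_corr = 1.166 + 1.049 = 2.215 μm/a
Ordering by μm/a: copper (2.21) > zinc (1.65)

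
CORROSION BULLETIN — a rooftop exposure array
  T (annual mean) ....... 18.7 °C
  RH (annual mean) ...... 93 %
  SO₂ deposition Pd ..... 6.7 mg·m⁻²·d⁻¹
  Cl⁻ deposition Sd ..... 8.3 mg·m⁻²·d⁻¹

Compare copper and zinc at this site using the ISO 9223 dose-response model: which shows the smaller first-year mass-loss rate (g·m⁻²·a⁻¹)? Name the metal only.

zinc

copper: temperature factor f = -0.080·(8.7) = -0.6960
  Pd branch = 0.0053·Pd^0.26·e^(0.059·RH+f) = 1.047 μm/a
  Cl⁻ term: 0.01025·8.3^0.27·exp(0.036·93+0.049·18.7) = 1.291
  r_corr = 1.047 + 1.291 = 2.337 μm/a
  mass loss = 2.337 μm/a × 8.96 g/cm³ = 20.94 g·m⁻²·a⁻¹
zinc: T>10 °C ⇒ hinge -0.071·(18.7−10) = -0.6177
  Pd branch = 0.0129·Pd^0.44·e^(0.046·RH+f) = 1.158 μm/a
  Sd branch = 0.0175·Sd^0.57·e^(0.008·RH+0.085·T) = 0.603 μm/a
  r_corr = 1.158 + 0.603 = 1.761 μm/a
  mass loss = 1.761 μm/a × 7.14 g/cm³ = 12.57 g·m⁻²·a⁻¹
Ordering by g·m⁻²·a⁻¹: copper (20.9) > zinc (12.6)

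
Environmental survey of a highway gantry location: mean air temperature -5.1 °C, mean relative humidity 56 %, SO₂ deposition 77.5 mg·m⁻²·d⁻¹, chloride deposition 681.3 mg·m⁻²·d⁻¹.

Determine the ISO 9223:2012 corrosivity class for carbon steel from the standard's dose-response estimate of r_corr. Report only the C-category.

C3

carbon steel: f(T) = +0.150·(T−10) [T≤10 °C] = -2.2650
  SO₂ term: 1.77·77.5^0.52·exp(0.02·56-2.2650) = 5.409
  Sd branch = 0.102·Sd^0.62·e^(0.033·RH+0.04·T) = 30.15 μm/a
  r_corr = 5.409 + 30.15 = 35.56 μm/a
Category bounds: 25…50 μm/a bracket r_corr ⇒ C3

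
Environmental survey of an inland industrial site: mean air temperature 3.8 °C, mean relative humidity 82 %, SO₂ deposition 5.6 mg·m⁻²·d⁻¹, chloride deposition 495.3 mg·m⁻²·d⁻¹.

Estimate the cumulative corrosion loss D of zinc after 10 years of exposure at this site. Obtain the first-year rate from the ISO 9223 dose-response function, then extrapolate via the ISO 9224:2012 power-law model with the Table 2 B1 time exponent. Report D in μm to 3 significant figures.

zinc: temperature factor f = +0.038·(-6.2) = -0.2356
  sulphur-dioxide contribution → 0.9454 μm/a
  chloride contribution → 1.601 μm/a
  total first-year rate 2.546 μm/a
Long-term exponent b (ISO 9224 Table 2, B1) = 0.813
  D(10) = 2.546 × 10^0.813 = 2.546 × 6.501 = 16.55 μm

D(10) = 16.6 μm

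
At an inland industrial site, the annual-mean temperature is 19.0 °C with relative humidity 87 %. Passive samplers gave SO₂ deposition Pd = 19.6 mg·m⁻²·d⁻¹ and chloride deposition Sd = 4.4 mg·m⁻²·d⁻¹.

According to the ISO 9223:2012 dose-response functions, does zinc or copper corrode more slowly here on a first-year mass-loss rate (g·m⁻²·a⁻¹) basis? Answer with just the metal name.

zinc: f(T) = -0.071·(T−10) [T>10 °C] = -0.6390
  Pd branch = 0.0129·Pd^0.44·e^(0.046·RH+f) = 1.379 μm/a
  Cl⁻ term: 0.0175·4.4^0.57·exp(0.008·87+0.085·19.0) = 0.4106
  r_corr = 1.379 + 0.4106 = 1.79 μm/a
  mass loss = 1.79 μm/a × 7.14 g/cm³ = 12.78 g·m⁻²·a⁻¹
copper: temperature factor f = -0.080·(9.0) = -0.7200
  SO₂ term: 0.0053·19.6^0.26·exp(0.059·87-0.7200) = 0.948
  Sd branch = 0.01025·Sd^0.27·e^(0.036·RH+0.049·T) = 0.8892 μm/a
  r_corr = 0.948 + 0.8892 = 1.837 μm/a
  mass loss = 1.837 μm/a × 8.96 g/cm³ = 16.46 g·m⁻²·a⁻¹
Ordering by g·m⁻²·a⁻¹: copper (16.5) > zinc (12.8)

zinc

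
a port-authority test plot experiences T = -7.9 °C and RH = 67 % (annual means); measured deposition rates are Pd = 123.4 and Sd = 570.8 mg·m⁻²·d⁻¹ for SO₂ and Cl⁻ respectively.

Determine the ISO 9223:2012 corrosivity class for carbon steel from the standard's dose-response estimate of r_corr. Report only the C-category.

C3

carbon steel: f(T) = +0.150·(T−10) [T≤10 °C] = -2.6850
  Pd branch = 1.77·Pd^0.52·e^(0.02·RH+f) = 5.641 μm/a
  Cl⁻ term: 0.102·570.8^0.62·exp(0.033·67+0.04·-7.9) = 34.72
  sum: 5.641 + 34.72 → r_corr = 40.36 μm/a
40.4 μm/a falls in (25, 50] for carbon steel → category C3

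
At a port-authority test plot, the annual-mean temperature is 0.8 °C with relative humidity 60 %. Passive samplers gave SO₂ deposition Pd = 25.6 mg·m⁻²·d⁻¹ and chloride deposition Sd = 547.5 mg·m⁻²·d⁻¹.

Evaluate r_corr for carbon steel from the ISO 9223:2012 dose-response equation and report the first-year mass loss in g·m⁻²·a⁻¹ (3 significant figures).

r_corr = 361 g·m⁻²·a⁻¹

carbon steel: f(T) = +0.150·(T−10) [T≤10 °C] = -1.3800
  sulphur-dioxide contribution → 7.982 μm/a
  chloride contribution → 38.04 μm/a
  total first-year rate 46.02 μm/a
Convert to mass loss: 46.02 μm/a × 7.85 g/cm³ = 361.2 g·m⁻²·a⁻¹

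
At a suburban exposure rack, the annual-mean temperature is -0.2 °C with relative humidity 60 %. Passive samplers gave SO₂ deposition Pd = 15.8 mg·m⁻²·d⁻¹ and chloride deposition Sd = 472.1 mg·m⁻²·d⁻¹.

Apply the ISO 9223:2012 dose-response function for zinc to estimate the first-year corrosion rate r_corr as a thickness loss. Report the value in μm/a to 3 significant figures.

r_corr = 1.40 μm/a

zinc: temperature factor f = +0.038·(-10.2) = -0.3876
  SO₂ term: 0.0129·15.8^0.44·exp(0.046·60-0.3876) = 0.4659
  Sd branch = 0.0175·Sd^0.57·e^(0.008·RH+0.085·T) = 0.9296 μm/a
  sum: 0.4659 + 0.9296 → r_corr = 1.396 μm/a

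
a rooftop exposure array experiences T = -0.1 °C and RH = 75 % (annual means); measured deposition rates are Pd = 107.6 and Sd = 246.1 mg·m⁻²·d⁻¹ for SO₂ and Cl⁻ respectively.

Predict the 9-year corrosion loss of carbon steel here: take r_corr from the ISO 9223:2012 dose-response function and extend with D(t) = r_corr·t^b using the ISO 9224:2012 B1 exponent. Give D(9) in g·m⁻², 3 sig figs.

D(9) = 1.40e+03 g·m⁻²

carbon steel: T≤10 °C ⇒ hinge +0.150·(-0.1−10) = -1.5150
  sulphur-dioxide contribution → 19.86 μm/a
  chloride contribution → 36.66 μm/a
  total first-year rate 56.52 μm/a
ISO 9224: D(t) = r_corr · t^b with b = 0.523 (carbon steel, B1)
  D(9) = 56.52 × 9^0.523 = 56.52 × 3.156 = 178.4 μm
  Mass loss = 178.4 μm × 7.85 g/cm³ = 1400 g·m⁻²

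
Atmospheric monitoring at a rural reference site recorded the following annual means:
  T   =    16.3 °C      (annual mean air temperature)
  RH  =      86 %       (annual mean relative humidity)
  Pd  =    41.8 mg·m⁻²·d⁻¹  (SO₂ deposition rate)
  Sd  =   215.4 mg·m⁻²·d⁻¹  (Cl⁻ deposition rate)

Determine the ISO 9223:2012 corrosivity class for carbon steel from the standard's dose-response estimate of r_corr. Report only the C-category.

carbon steel: temperature factor f = -0.054·(6.3) = -0.3402
  SO₂ term: 1.77·41.8^0.52·exp(0.02·86-0.3402) = 49
  Cl⁻ term: 0.102·215.4^0.62·exp(0.033·86+0.04·16.3) = 93.52
  sum: 49 + 93.52 → r_corr = 142.5 μm/a
143 μm/a falls in (80, 200] for carbon steel → category C5

C5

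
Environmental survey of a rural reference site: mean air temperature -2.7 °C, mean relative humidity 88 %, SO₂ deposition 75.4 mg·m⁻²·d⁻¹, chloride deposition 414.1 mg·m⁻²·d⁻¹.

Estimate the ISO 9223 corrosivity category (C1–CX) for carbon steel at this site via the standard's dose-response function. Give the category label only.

C5

carbon steel: f(T) = +0.150·(T−10) [T≤10 °C] = -1.9050
  SO₂ term: 1.77·75.4^0.52·exp(0.02·88-1.9050) = 14.5
  Cl⁻ term: 0.102·414.1^0.62·exp(0.033·88+0.04·-2.7) = 70.06
  sum: 14.5 + 70.06 → r_corr = 84.56 μm/a
84.6 μm/a falls in (80, 200] for carbon steel → category C5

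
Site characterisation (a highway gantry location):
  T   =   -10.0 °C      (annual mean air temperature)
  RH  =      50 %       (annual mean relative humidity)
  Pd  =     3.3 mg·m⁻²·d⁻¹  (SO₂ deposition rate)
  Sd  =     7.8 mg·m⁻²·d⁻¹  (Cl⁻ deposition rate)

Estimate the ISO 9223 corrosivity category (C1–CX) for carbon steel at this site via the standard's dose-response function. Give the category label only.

C2

carbon steel: T≤10 °C ⇒ hinge +0.150·(-10.0−10) = -3.0000
  sulphur-dioxide contribution → 0.4457 μm/a
  chloride contribution → 1.272 μm/a
  ⇒ r_corr(carbon steel) = 1.718 μm/a
ISO 9223 Table 2 (carbon steel): 1.3 < 1.72 ≤ 25 μm/a ⇒ C2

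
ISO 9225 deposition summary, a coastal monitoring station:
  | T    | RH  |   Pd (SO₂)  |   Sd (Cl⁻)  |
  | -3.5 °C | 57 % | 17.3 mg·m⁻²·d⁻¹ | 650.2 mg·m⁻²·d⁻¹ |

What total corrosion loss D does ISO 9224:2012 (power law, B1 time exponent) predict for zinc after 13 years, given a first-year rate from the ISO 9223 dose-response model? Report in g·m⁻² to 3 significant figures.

D(13) = 68.7 g·m⁻²

zinc: T≤10 °C ⇒ hinge +0.038·(-3.5−10) = -0.5130
  Pd branch = 0.0129·Pd^0.44·e^(0.046·RH+f) = 0.3726 μm/a
  Cl⁻ term: 0.0175·650.2^0.57·exp(0.008·57+0.085·-3.5) = 0.8228
  sum: 0.3726 + 0.8228 → r_corr = 1.195 μm/a
Long-term exponent b (ISO 9224 Table 2, B1) = 0.813
  D(13) = 1.195 × 13^0.813 = 1.195 × 8.047 = 9.62 μm
  Mass loss = 9.62 μm × 7.14 g/cm³ = 68.69 g·m⁻²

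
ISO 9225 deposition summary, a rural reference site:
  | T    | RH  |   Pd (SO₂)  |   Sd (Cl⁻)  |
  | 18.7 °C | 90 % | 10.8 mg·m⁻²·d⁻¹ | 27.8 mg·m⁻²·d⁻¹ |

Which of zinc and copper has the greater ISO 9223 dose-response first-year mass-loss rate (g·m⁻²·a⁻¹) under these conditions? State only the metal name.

copper

zinc: T>10 °C ⇒ hinge -0.071·(18.7−10) = -0.6177
  sulphur-dioxide contribution → 1.245 μm/a
  chloride contribution → 1.173 μm/a
  ⇒ r_corr(zinc) = 2.417 μm/a
  mass loss = 2.417 μm/a × 7.14 g/cm³ = 17.26 g·m⁻²·a⁻¹
copper: T>10 °C ⇒ hinge -0.080·(18.7−10) = -0.6960
  sulphur-dioxide contribution → 0.9927 μm/a
  chloride contribution → 1.606 μm/a
  total first-year rate 2.598 μm/a
  mass loss = 2.598 μm/a × 8.96 g/cm³ = 23.28 g·m⁻²·a⁻¹
Ordering by g·m⁻²·a⁻¹: copper (23.3) > zinc (17.3)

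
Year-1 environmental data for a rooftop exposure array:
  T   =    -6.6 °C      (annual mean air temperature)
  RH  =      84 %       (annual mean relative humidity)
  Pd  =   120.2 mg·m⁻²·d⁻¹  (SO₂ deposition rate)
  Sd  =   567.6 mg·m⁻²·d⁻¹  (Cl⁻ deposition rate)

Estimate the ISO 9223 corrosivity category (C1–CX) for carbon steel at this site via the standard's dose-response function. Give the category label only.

carbon steel: temperature factor f = +0.150·(-16.6) = -2.4900
  Pd branch = 1.77·Pd^0.52·e^(0.02·RH+f) = 9.5 μm/a
  Cl⁻ term: 0.102·567.6^0.62·exp(0.033·84+0.04·-6.6) = 63.87
  sum: 9.5 + 63.87 → r_corr = 73.37 μm/a
Category bounds: 50…80 μm/a bracket r_corr ⇒ C4

C4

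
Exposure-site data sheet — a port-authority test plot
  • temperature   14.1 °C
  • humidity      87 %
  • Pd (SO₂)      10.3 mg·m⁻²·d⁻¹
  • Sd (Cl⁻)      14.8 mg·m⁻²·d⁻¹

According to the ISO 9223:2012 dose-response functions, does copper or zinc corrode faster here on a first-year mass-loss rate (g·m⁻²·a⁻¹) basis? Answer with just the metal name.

copper: f(T) = -0.080·(T−10) [T>10 °C] = -0.3280
  sulphur-dioxide contribution → 1.187 μm/a
  chloride contribution → 0.9704 μm/a
  total first-year rate 2.157 μm/a
  mass loss = 2.157 μm/a × 8.96 g/cm³ = 19.33 g·m⁻²·a⁻¹
zinc: f(T) = -0.071·(T−10) [T>10 °C] = -0.2911
  sulphur-dioxide contribution → 1.472 μm/a
  chloride contribution → 0.5406 μm/a
  ⇒ r_corr(zinc) = 2.012 μm/a
  mass loss = 2.012 μm/a × 7.14 g/cm³ = 14.37 g·m⁻²·a⁻¹
Ordering by g·m⁻²·a⁻¹: copper (19.3) > zinc (14.4)

copper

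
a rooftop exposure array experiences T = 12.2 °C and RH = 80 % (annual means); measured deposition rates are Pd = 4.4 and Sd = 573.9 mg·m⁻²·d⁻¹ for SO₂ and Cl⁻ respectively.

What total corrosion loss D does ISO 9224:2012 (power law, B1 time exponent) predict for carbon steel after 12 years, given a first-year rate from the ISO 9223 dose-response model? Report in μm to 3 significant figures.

D(12) = 500 μm

carbon steel: f(T) = -0.054·(T−10) [T>10 °C] = -0.1188
  Pd branch = 1.77·Pd^0.52·e^(0.02·RH+f) = 16.82 μm/a
  Sd branch = 0.102·Sd^0.62·e^(0.033·RH+0.04·T) = 119.6 μm/a
  sum: 16.82 + 119.6 → r_corr = 136.4 μm/a
ISO 9224: D(t) = r_corr · t^b with b = 0.523 (carbon steel, B1)
  D(12) = 136.4 × 12^0.523 = 136.4 × 3.668 = 500.2 μm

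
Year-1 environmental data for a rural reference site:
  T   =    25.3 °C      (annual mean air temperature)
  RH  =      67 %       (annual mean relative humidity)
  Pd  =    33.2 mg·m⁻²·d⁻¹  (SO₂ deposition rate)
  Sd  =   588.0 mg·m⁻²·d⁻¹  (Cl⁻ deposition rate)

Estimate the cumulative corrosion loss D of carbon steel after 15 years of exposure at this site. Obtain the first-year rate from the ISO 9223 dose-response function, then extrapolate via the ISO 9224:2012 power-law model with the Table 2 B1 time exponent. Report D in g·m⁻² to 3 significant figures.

D(15) = 4.91e+03 g·m⁻²

carbon steel: f(T) = -0.054·(T−10) [T>10 °C] = -0.8262
  Pd branch = 1.77·Pd^0.52·e^(0.02·RH+f) = 18.29 μm/a
  Cl⁻ term: 0.102·588.0^0.62·exp(0.033·67+0.04·25.3) = 133.5
  r_corr = 18.29 + 133.5 = 151.7 μm/a
Power-law: D(15) = r_corr · 15^0.523
  D(15) = 151.7 × 15^0.523 = 151.7 × 4.122 = 625.5 μm
  Mass loss = 625.5 μm × 7.85 g/cm³ = 4910 g·m⁻²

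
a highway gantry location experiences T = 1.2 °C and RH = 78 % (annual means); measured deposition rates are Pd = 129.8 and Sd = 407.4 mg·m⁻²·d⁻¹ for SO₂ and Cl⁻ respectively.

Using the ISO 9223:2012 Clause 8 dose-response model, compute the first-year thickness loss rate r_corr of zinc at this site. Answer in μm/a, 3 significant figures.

zinc: T≤10 °C ⇒ hinge +0.038·(1.2−10) = -0.3344
  sulphur-dioxide contribution → 2.841 μm/a
  chloride contribution → 1.112 μm/a
  total first-year rate 3.953 μm/a

r_corr = 3.95 μm/a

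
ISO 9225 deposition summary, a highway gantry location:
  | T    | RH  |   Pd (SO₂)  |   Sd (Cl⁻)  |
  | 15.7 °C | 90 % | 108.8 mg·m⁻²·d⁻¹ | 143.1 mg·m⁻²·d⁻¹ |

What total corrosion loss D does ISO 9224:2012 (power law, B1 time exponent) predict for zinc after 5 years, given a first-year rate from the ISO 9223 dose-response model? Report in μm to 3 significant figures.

zinc: temperature factor f = -0.071·(5.7) = -0.4047
  sulphur-dioxide contribution → 4.255 μm/a
  chloride contribution → 2.312 μm/a
  ⇒ r_corr(zinc) = 6.567 μm/a
Power-law: D(5) = r_corr · 5^0.813
  D(5) = 6.567 × 5^0.813 = 6.567 × 3.701 = 24.3 μm

D(5) = 24.3 μm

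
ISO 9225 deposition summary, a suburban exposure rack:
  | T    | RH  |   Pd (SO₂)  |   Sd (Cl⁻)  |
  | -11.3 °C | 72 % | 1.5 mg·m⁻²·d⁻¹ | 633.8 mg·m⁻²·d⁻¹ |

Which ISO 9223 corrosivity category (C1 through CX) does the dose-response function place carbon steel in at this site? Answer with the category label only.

C3

carbon steel: f(T) = +0.150·(T−10) [T≤10 °C] = -3.1950
  sulphur-dioxide contribution → 0.3779 μm/a
  chloride contribution → 38.14 μm/a
  total first-year rate 38.52 μm/a
38.5 μm/a falls in (25, 50] for carbon steel → category C3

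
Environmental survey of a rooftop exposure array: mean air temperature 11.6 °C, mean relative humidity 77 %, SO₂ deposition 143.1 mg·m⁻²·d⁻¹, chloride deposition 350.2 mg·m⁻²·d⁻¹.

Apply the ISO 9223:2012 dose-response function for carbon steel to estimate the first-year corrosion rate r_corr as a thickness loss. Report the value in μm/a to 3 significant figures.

carbon steel: T>10 °C ⇒ hinge -0.054·(11.6−10) = -0.0864
  Pd branch = 1.77·Pd^0.52·e^(0.02·RH+f) = 100 μm/a
  Cl⁻ term: 0.102·350.2^0.62·exp(0.033·77+0.04·11.6) = 77.83
  r_corr = 100 + 77.83 = 177.9 μm/a

r_corr = 178 μm/a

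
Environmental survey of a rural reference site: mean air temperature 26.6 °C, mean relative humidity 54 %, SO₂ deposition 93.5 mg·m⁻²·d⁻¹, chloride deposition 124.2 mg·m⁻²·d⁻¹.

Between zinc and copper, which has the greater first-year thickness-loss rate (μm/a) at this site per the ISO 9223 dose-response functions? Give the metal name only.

zinc

zinc: f(T) = -0.071·(T−10) [T>10 °C] = -1.1786
  SO₂ term: 0.0129·93.5^0.44·exp(0.046·54-1.1786) = 0.3505
  Sd branch = 0.0175·Sd^0.57·e^(0.008·RH+0.085·T) = 4.039 μm/a
  r_corr = 0.3505 + 4.039 = 4.389 μm/a
copper: f(T) = -0.080·(T−10) [T>10 °C] = -1.3280
  Pd branch = 0.0053·Pd^0.26·e^(0.059·RH+f) = 0.1106 μm/a
  Cl⁻ term: 0.01025·124.2^0.27·exp(0.036·54+0.049·26.6) = 0.9693
  r_corr = 0.1106 + 0.9693 = 1.08 μm/a
Ordering by μm/a: zinc (4.39) > copper (1.08)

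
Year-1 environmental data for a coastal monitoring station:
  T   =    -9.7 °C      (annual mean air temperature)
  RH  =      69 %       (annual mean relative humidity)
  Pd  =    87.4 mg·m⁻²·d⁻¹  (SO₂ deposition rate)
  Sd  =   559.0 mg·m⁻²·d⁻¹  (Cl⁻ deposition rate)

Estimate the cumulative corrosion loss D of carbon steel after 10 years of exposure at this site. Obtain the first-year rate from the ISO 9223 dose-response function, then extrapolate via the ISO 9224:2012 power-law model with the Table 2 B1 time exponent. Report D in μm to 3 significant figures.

D(10) = 126 μm

carbon steel: temperature factor f = +0.150·(-19.7) = -2.9550
  SO₂ term: 1.77·87.4^0.52·exp(0.02·69-2.9550) = 3.746
  Sd branch = 0.102·Sd^0.62·e^(0.033·RH+0.04·T) = 34.07 μm/a
  sum: 3.746 + 34.07 → r_corr = 37.82 μm/a
Long-term exponent b (ISO 9224 Table 2, B1) = 0.523
  D(10) = 37.82 × 10^0.523 = 37.82 × 3.334 = 126.1 μm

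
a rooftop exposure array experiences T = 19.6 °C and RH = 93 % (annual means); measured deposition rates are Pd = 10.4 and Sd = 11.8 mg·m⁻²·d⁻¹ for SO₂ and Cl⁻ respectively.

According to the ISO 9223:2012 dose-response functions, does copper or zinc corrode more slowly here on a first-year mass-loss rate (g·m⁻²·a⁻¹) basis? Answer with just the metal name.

copper: T>10 °C ⇒ hinge -0.080·(19.6−10) = -0.7680
  SO₂ term: 0.0053·10.4^0.26·exp(0.059·93-0.7680) = 1.092
  Cl⁻ term: 0.01025·11.8^0.27·exp(0.036·93+0.049·19.6) = 1.483
  r_corr = 1.092 + 1.483 = 2.575 μm/a
  mass loss = 2.575 μm/a × 8.96 g/cm³ = 23.07 g·m⁻²·a⁻¹
zinc: temperature factor f = -0.071·(9.6) = -0.6816
  Pd branch = 0.0129·Pd^0.44·e^(0.046·RH+f) = 1.318 μm/a
  Sd branch = 0.0175·Sd^0.57·e^(0.008·RH+0.085·T) = 0.7955 μm/a
  r_corr = 1.318 + 0.7955 = 2.114 μm/a
  mass loss = 2.114 μm/a × 7.14 g/cm³ = 15.09 g·m⁻²·a⁻¹
Ordering by g·m⁻²·a⁻¹: copper (23.1) > zinc (15.1)

zinc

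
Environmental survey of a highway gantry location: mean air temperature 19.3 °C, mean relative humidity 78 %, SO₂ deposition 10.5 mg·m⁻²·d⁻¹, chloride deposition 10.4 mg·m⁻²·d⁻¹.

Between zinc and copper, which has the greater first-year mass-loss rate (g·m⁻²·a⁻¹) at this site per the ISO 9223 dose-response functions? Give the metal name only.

zinc: f(T) = -0.071·(T−10) [T>10 °C] = -0.6603
  Pd branch = 0.0129·Pd^0.44·e^(0.046·RH+f) = 0.6783 μm/a
  Cl⁻ term: 0.0175·10.4^0.57·exp(0.008·78+0.085·19.3) = 0.64
  r_corr = 0.6783 + 0.64 = 1.318 μm/a
  mass loss = 1.318 μm/a × 7.14 g/cm³ = 9.413 g·m⁻²·a⁻¹
copper: T>10 °C ⇒ hinge -0.080·(19.3−10) = -0.7440
  SO₂ term: 0.0053·10.5^0.26·exp(0.059·78-0.7440) = 0.4627
  Sd branch = 0.01025·Sd^0.27·e^(0.036·RH+0.049·T) = 0.8233 μm/a
  r_corr = 0.4627 + 0.8233 = 1.286 μm/a
  mass loss = 1.286 μm/a × 8.96 g/cm³ = 11.52 g·m⁻²·a⁻¹
Ordering by g·m⁻²·a⁻¹: copper (11.5) > zinc (9.41)

copper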